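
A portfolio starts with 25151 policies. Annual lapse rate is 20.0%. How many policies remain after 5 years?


remaining = initial * (1 - lapse)^years
= 25151 * (1 - 0.2)^5
= 25151 * 0.32768
= 8241.4797


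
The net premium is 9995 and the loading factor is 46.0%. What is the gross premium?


Gross = net * (1 + loading)
= 9995 * (1 + 0.46)
= 9995 * 1.46
= 14592.7


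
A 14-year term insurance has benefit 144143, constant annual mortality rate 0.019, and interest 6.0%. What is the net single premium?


NSP = benefit * sum_{k=0}^{n-1} k_p_x * q * v^(k+1)
With constant q=0.019, v=0.943396
Sum = 0.159184
NSP = 144143 * 0.159184
= 22945.2407


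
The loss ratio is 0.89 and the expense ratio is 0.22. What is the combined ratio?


Combined ratio = loss ratio + expense ratio
= 0.89 + 0.22
= 1.11


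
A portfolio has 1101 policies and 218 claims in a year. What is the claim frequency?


frequency = claims / policies
= 218 / 1101
= 0.198


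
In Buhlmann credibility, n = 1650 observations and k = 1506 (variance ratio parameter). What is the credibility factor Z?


Z = n / (n + k)
= 1650 / (1650 + 1506)
= 1650 / 3156
= 0.5228


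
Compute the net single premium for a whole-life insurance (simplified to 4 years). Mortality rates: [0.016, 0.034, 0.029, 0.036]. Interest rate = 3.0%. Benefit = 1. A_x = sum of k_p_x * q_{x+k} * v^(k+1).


v = 0.970874
Year 0: k_p_x=1.0, q=0.016, term=0.015534
Year 1: k_p_x=0.984, q=0.034, term=0.031535
Year 2: k_p_x=0.950544, q=0.029, term=0.025227
Year 3: k_p_x=0.922978, q=0.036, term=0.029522
A_x = 0.1018


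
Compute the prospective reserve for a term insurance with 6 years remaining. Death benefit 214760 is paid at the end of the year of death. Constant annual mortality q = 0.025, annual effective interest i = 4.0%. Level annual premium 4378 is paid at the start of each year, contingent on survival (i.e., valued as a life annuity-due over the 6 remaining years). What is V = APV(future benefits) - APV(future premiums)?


v = 1/(1+i) = 0.961538
APV(future benefits) per unit = sum_{k=0}^{5} k_p_x * q * v^(k+1) = 0.123487
APV(future benefits) = 214760 * 0.123487 = 26520.0386
Life annuity-due factor ä_{x:6} = sum_{k=0}^{5} k_p_x * v^k = 5.137053
APV(future premiums) = 4378 * 5.137053 = 22490.0202
V = 26520.0386 - 22490.0202
= 4030.0185


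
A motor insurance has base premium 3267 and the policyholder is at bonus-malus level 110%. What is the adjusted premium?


adjusted = base * BM_level / 100
= 3267 * 110 / 100
= 3267 * 1.1
= 3593.7


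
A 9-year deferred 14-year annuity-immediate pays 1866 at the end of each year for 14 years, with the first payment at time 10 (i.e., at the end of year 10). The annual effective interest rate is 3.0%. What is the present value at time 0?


PV at time 9 of the 14-year annuity-immediate:
a_n = 1866 * (1-(1+0.03)^(-14))/0.03 = 21078.4725
Discount back 9 years to time 0:
PV = 21078.4725 * (1+0.03)^(-9)
= 21078.4725 * 0.766417
= 16154.894


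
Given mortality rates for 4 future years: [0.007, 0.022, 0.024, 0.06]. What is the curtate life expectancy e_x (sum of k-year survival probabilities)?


e_x = sum_{k=1}^{n} k_p_x
k_p_x values:
  1_p_x = 0.993
  2_p_x = 0.971154
  3_p_x = 0.947846
  4_p_x = 0.890976
e_x = 3.803


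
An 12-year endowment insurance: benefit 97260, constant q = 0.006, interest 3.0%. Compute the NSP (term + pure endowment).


Term component = 5632.7461
Pure endowment = 12_p_x * v^12 * benefit = 0.930329 * 0.70138 * 97260 = 63463.5237
NSP = 69096.2697


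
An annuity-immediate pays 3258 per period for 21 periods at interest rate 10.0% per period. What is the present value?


PV = PMT * (1 - (1+i)^(-n)) / i
= 3258 * (1 - (1+0.1)^(-21)) / 0.1
= 3258 * (1 - 0.135131) / 0.1
= 3258 * 8.648694
= 28177.446


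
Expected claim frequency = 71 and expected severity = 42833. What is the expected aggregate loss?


E[S] = E[N] * E[X]
= 71 * 42833
= 3.0411e+06


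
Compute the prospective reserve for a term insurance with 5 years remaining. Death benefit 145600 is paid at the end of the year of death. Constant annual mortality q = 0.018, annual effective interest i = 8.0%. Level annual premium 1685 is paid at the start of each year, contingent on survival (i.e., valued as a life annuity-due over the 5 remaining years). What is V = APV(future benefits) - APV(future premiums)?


v = 1/(1+i) = 0.925926
APV(future benefits) per unit = sum_{k=0}^{4} k_p_x * q * v^(k+1) = 0.069521
APV(future benefits) = 145600 * 0.069521 = 10122.266
Life annuity-due factor ä_{x:5} = sum_{k=0}^{4} k_p_x * v^k = 4.171263
APV(future premiums) = 1685 * 4.171263 = 7028.5789
V = 10122.266 - 7028.5789
= 3093.6871


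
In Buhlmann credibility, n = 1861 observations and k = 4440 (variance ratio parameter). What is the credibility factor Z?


Z = n / (n + k)
= 1861 / (1861 + 4440)
= 1861 / 6301
= 0.2953


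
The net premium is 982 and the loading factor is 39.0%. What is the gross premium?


Gross = net * (1 + loading)
= 982 * (1 + 0.39)
= 982 * 1.39
= 1364.98


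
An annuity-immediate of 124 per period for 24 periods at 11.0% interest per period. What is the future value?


FV = PMT * ((1+i)^n - 1) / i
= 124 * ((1.11)^24 - 1) / 0.11
= 124 * (12.239157 - 1) / 0.11
= 12669.5947


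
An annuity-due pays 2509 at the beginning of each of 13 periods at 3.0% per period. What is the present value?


PV_due = PMT * (1-(1+i)^(-n))/i * (1+i)
PV_immediate = 26683.1029
PV_due = 26683.1029 * 1.03
= 27483.596


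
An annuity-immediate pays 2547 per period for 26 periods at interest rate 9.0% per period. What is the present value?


PV = PMT * (1 - (1+i)^(-n)) / i
= 2547 * (1 - (1+0.09)^(-26)) / 0.09
= 2547 * (1 - 0.106393) / 0.09
= 2547 * 9.928972
= 25289.092


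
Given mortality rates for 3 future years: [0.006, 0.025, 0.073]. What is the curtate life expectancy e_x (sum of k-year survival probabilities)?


e_x = sum_{k=1}^{n} k_p_x
k_p_x values:
  1_p_x = 0.994
  2_p_x = 0.96915
  3_p_x = 0.898402
e_x = 2.8616


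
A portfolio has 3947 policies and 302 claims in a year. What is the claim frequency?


frequency = claims / policies
= 302 / 3947
= 0.0765


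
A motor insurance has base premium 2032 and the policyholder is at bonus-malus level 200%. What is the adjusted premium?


adjusted = base * BM_level / 100
= 2032 * 200 / 100
= 2032 * 2.0
= 4064.0


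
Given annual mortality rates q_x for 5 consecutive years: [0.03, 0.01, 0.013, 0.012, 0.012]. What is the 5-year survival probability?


p_k = 1 - q_k for each year
Survival = product of (1 - q_k)
= 0.97 * 0.99 * 0.987 * 0.988 * 0.988
= 0.9252


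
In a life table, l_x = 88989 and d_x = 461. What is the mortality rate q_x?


q_x = d_x / l_x
= 461 / 88989
= 0.0052


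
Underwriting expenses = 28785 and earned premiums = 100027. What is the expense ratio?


Expense ratio = expenses / premiums
= 28785 / 100027
= 0.2878


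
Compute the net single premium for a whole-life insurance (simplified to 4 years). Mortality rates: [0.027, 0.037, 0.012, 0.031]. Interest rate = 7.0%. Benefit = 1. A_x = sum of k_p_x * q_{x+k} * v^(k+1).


v = 0.934579
Year 0: k_p_x=1.0, q=0.027, term=0.025234
Year 1: k_p_x=0.973, q=0.037, term=0.031445
Year 2: k_p_x=0.936999, q=0.012, term=0.009178
Year 3: k_p_x=0.925755, q=0.031, term=0.021894
A_x = 0.0878


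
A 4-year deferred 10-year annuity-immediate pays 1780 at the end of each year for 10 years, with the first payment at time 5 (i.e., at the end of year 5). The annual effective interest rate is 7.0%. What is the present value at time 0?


PV at time 4 of the 10-year annuity-immediate:
a_n = 1780 * (1-(1+0.07)^(-10))/0.07 = 12501.9751
Discount back 4 years to time 0:
PV = 12501.9751 * (1+0.07)^(-4)
= 12501.9751 * 0.762895
= 9537.697


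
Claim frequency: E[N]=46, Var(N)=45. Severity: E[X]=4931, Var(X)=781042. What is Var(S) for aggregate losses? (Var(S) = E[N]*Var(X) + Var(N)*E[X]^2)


Var(S) = E[N]*Var(X) + Var(N)*E[X]^2
= 46*781042 + 45*4931^2
= 35927932 + 1094164245
= 1.1301e+09


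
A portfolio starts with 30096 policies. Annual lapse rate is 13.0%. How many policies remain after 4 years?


remaining = initial * (1 - lapse)^years
= 30096 * (1 - 0.13)^4
= 30096 * 0.572898
= 17241.9265


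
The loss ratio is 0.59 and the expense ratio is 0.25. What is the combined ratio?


Combined ratio = loss ratio + expense ratio
= 0.59 + 0.25
= 0.84


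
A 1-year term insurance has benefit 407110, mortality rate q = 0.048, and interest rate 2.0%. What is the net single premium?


NSP = benefit * q * v
v = 1/(1+i) = 0.980392
NSP = 407110 * 0.048 * 0.980392
= 19158.1176


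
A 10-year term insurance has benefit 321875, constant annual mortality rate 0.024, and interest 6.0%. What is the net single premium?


NSP = benefit * sum_{k=0}^{n-1} k_p_x * q * v^(k+1)
With constant q=0.024, v=0.943396
Sum = 0.160581
NSP = 321875 * 0.160581
= 51687.1363


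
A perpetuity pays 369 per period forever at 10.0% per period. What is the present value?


PV = PMT / i
= 369 / 0.1
= 3690.0


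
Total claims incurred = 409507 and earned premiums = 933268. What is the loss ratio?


Loss ratio = claims / premiums
= 409507 / 933268
= 0.4388


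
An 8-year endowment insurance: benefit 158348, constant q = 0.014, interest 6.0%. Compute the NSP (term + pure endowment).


Term component = 13166.7013
Pure endowment = 8_p_x * v^8 * benefit = 0.893337 * 0.627412 * 158348 = 88752.5786
NSP = 101919.2799


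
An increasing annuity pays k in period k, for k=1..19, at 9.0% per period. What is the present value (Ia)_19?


(Ia)_n = sum_{k=1}^{n} k * v^k, v = 1/(1+i)
v = 0.917431
Sum computed term by term:
(Ia)_19 = 67.3369


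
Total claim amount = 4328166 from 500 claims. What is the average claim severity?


severity = total / number
= 4328166 / 500
= 8656.332


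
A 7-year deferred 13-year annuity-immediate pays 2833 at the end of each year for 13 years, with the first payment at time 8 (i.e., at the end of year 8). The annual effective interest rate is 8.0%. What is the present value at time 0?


PV at time 7 of the 13-year annuity-immediate:
a_n = 2833 * (1-(1+0.08)^(-13))/0.08 = 22391.3972
Discount back 7 years to time 0:
PV = 22391.3972 * (1+0.08)^(-7)
= 22391.3972 * 0.58349
= 13065.1652


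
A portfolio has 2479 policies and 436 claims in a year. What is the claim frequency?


frequency = claims / policies
= 436 / 2479
= 0.1759


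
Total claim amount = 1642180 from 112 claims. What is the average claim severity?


severity = total / number
= 1642180 / 112
= 14662.3214


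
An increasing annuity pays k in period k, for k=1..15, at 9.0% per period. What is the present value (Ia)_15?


(Ia)_n = sum_{k=1}^{n} k * v^k, v = 1/(1+i)
v = 0.917431
Sum computed term by term:
(Ia)_15 = 51.8676


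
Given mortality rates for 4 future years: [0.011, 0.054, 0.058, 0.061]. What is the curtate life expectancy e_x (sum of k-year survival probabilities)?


e_x = sum_{k=1}^{n} k_p_x
k_p_x values:
  1_p_x = 0.989
  2_p_x = 0.935594
  3_p_x = 0.88133
  4_p_x = 0.827568
e_x = 3.6335


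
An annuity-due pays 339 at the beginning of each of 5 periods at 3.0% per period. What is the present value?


PV_due = PMT * (1-(1+i)^(-n))/i * (1+i)
PV_immediate = 1552.5207
PV_due = 1552.5207 * 1.03
= 1599.0964


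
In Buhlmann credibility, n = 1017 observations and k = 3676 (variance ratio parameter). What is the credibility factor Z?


Z = n / (n + k)
= 1017 / (1017 + 3676)
= 1017 / 4693
= 0.2167


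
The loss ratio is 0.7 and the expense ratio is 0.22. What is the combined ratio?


Combined ratio = loss ratio + expense ratio
= 0.7 + 0.22
= 0.92


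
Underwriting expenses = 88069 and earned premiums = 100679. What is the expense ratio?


Expense ratio = expenses / premiums
= 88069 / 100679
= 0.8748


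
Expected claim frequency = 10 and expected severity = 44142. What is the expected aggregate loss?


E[S] = E[N] * E[X]
= 10 * 44142
= 441420


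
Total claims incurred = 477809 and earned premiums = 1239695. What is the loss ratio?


Loss ratio = claims / premiums
= 477809 / 1239695
= 0.3854


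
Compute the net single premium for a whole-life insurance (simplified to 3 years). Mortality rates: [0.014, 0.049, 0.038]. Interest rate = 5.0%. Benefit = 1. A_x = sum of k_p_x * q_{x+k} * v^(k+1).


v = 0.952381
Year 0: k_p_x=1.0, q=0.014, term=0.013333
Year 1: k_p_x=0.986, q=0.049, term=0.043822
Year 2: k_p_x=0.937686, q=0.038, term=0.03078
A_x = 0.0879


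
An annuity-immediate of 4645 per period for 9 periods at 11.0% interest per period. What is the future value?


FV = PMT * ((1+i)^n - 1) / i
= 4645 * ((1.11)^9 - 1) / 0.11
= 4645 * (2.558037 - 1) / 0.11
= 65791.6501


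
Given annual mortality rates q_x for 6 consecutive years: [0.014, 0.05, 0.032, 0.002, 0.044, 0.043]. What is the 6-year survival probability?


p_k = 1 - q_k for each year
Survival = product of (1 - q_k)
= 0.986 * 0.95 * 0.968 * 0.998 * 0.956 * 0.957
= 0.8279


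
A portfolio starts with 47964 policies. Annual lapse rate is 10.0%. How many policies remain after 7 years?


remaining = initial * (1 - lapse)^years
= 47964 * (1 - 0.1)^7
= 47964 * 0.478297
= 22941.0325


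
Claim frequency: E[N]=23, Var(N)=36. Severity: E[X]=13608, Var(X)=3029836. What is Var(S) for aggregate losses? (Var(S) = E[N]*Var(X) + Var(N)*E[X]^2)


Var(S) = E[N]*Var(X) + Var(N)*E[X]^2
= 23*3029836 + 36*13608^2
= 69686228 + 6666395904
= 6.7361e+09


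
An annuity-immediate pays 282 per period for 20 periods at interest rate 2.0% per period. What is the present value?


PV = PMT * (1 - (1+i)^(-n)) / i
= 282 * (1 - (1+0.02)^(-20)) / 0.02
= 282 * (1 - 0.672971) / 0.02
= 282 * 16.351433
= 4611.1042


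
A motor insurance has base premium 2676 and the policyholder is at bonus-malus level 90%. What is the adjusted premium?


adjusted = base * BM_level / 100
= 2676 * 90 / 100
= 2676 * 0.9
= 2408.4


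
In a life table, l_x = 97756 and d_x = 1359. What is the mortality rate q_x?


q_x = d_x / l_x
= 1359 / 97756
= 0.0139


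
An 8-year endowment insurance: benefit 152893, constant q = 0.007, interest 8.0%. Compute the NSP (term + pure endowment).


Term component = 6018.6883
Pure endowment = 8_p_x * v^8 * benefit = 0.945353 * 0.540269 * 152893 = 78089.303
NSP = 84107.9912


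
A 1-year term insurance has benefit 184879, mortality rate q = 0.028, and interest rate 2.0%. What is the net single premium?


NSP = benefit * q * v
v = 1/(1+i) = 0.980392
NSP = 184879 * 0.028 * 0.980392
= 5075.1098


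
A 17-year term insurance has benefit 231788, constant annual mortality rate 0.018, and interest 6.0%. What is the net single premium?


NSP = benefit * sum_{k=0}^{n-1} k_p_x * q * v^(k+1)
With constant q=0.018, v=0.943396
Sum = 0.167837
NSP = 231788 * 0.167837
= 38902.5905


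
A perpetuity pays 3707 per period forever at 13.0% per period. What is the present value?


PV = PMT / i
= 3707 / 0.13
= 28515.3846


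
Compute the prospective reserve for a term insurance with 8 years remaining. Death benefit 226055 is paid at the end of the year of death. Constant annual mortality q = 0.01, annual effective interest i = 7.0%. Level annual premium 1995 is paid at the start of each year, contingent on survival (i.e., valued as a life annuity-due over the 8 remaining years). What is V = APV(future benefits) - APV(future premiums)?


v = 1/(1+i) = 0.934579
APV(future benefits) per unit = sum_{k=0}^{7} k_p_x * q * v^(k+1) = 0.057869
APV(future benefits) = 226055 * 0.057869 = 13081.6386
Life annuity-due factor ä_{x:8} = sum_{k=0}^{7} k_p_x * v^k = 6.192012
APV(future premiums) = 1995 * 6.192012 = 12353.0644
V = 13081.6386 - 12353.0644
= 728.5742


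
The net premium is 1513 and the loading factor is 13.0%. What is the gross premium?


Gross = net * (1 + loading)
= 1513 * (1 + 0.13)
= 1513 * 1.13
= 1709.69


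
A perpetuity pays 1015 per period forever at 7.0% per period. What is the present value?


PV = PMT / i
= 1015 / 0.07
= 14500.0


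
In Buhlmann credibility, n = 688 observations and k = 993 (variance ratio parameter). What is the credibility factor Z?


Z = n / (n + k)
= 688 / (688 + 993)
= 688 / 1681
= 0.4093


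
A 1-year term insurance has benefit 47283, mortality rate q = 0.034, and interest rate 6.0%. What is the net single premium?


NSP = benefit * q * v
v = 1/(1+i) = 0.943396
NSP = 47283 * 0.034 * 0.943396
= 1516.6245


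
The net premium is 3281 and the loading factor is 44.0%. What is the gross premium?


Gross = net * (1 + loading)
= 3281 * (1 + 0.44)
= 3281 * 1.44
= 4724.64


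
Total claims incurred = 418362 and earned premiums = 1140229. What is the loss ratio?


Loss ratio = claims / premiums
= 418362 / 1140229
= 0.3669


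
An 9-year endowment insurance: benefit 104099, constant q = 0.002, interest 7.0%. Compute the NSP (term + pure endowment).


Term component = 1346.865
Pure endowment = 9_p_x * v^9 * benefit = 0.982143 * 0.543934 * 104099 = 55611.8612
NSP = 56958.7261


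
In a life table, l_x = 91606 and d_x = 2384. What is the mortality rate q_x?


q_x = d_x / l_x
= 2384 / 91606
= 0.026


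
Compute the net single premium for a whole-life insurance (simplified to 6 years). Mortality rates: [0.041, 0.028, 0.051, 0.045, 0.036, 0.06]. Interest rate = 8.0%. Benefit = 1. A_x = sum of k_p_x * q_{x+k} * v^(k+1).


v = 0.925926
Year 0: k_p_x=1.0, q=0.041, term=0.037963
Year 1: k_p_x=0.959, q=0.028, term=0.023021
Year 2: k_p_x=0.932148, q=0.051, term=0.037738
Year 3: k_p_x=0.884608, q=0.045, term=0.02926
Year 4: k_p_x=0.844801, q=0.036, term=0.020698
Year 5: k_p_x=0.814388, q=0.06, term=0.030792
A_x = 0.1795


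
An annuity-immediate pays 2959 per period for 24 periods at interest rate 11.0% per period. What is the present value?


PV = PMT * (1 - (1+i)^(-n)) / i
= 2959 * (1 - (1+0.11)^(-24)) / 0.11
= 2959 * (1 - 0.081705) / 0.11
= 2959 * 8.348137
= 24702.1361


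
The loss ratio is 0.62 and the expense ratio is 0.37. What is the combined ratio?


Combined ratio = loss ratio + expense ratio
= 0.62 + 0.37
= 0.99


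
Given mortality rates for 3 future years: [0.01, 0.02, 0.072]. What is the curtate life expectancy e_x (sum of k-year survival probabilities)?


e_x = sum_{k=1}^{n} k_p_x
k_p_x values:
  1_p_x = 0.99
  2_p_x = 0.9702
  3_p_x = 0.900346
e_x = 2.8605


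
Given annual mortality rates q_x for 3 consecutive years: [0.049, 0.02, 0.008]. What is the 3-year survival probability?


p_k = 1 - q_k for each year
Survival = product of (1 - q_k)
= 0.951 * 0.98 * 0.992
= 0.9245


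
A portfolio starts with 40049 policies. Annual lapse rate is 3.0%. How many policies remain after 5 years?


remaining = initial * (1 - lapse)^years
= 40049 * (1 - 0.03)^5
= 40049 * 0.858734
= 34391.439


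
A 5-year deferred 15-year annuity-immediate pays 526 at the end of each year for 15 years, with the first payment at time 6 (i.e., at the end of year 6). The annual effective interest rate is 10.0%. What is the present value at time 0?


PV at time 5 of the 15-year annuity-immediate:
a_n = 526 * (1-(1+0.1)^(-15))/0.1 = 4000.7978
Discount back 5 years to time 0:
PV = 4000.7978 * (1+0.1)^(-5)
= 4000.7978 * 0.620921
= 2484.1807


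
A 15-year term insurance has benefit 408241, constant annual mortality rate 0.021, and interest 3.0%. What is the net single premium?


NSP = benefit * sum_{k=0}^{n-1} k_p_x * q * v^(k+1)
With constant q=0.021, v=0.970874
Sum = 0.21953
NSP = 408241 * 0.21953
= 89621.2682


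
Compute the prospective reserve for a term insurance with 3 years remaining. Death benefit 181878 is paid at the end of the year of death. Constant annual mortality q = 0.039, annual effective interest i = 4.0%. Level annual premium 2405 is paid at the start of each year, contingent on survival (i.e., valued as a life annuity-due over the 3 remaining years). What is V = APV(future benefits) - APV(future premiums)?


v = 1/(1+i) = 0.961538
APV(future benefits) per unit = sum_{k=0}^{2} k_p_x * q * v^(k+1) = 0.104171
APV(future benefits) = 181878 * 0.104171 = 18946.36
Life annuity-due factor ä_{x:3} = sum_{k=0}^{2} k_p_x * v^k = 2.777886
APV(future premiums) = 2405 * 2.777886 = 6680.8147
V = 18946.36 - 6680.8147
= 12265.5453


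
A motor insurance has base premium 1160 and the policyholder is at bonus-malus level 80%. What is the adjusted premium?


adjusted = base * BM_level / 100
= 1160 * 80 / 100
= 1160 * 0.8
= 928.0


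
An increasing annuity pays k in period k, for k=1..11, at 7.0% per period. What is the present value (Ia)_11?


(Ia)_n = sum_{k=1}^{n} k * v^k, v = 1/(1+i)
v = 0.934579
Sum computed term by term:
(Ia)_11 = 39.9652


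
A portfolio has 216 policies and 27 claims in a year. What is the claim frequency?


frequency = claims / policies
= 27 / 216
= 0.125


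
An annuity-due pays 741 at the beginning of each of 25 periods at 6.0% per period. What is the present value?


PV_due = PMT * (1-(1+i)^(-n))/i * (1+i)
PV_immediate = 9472.4669
PV_due = 9472.4669 * 1.06
= 10040.8149


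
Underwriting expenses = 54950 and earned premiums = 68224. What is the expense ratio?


Expense ratio = expenses / premiums
= 54950 / 68224
= 0.8054


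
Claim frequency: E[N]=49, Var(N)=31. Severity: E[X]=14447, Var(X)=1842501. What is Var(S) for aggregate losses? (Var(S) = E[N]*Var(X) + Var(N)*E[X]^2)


Var(S) = E[N]*Var(X) + Var(N)*E[X]^2
= 49*1842501 + 31*14447^2
= 90282549 + 6470190079
= 6.5605e+09


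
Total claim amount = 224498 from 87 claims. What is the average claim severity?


severity = total / number
= 224498 / 87
= 2580.4368


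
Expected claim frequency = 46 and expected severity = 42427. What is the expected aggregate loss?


E[S] = E[N] * E[X]
= 46 * 42427
= 1.9516e+06


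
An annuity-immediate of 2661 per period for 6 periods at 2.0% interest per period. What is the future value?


FV = PMT * ((1+i)^n - 1) / i
= 2661 * ((1.02)^6 - 1) / 0.02
= 2661 * (1.126162 - 1) / 0.02
= 16785.9099


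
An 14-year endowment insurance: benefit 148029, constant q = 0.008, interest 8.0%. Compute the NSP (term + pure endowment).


Term component = 9362.8319
Pure endowment = 14_p_x * v^14 * benefit = 0.893642 * 0.340461 * 148029 = 45037.8488
NSP = 54400.6807


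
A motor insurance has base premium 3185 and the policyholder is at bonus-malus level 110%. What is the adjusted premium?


adjusted = base * BM_level / 100
= 3185 * 110 / 100
= 3185 * 1.1
= 3503.5


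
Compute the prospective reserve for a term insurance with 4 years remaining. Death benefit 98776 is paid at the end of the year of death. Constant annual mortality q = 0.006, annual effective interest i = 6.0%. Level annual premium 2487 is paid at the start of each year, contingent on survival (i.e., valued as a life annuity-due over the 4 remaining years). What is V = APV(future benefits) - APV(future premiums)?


v = 1/(1+i) = 0.943396
APV(future benefits) per unit = sum_{k=0}^{3} k_p_x * q * v^(k+1) = 0.020613
APV(future benefits) = 98776 * 0.020613 = 2036.0982
Life annuity-due factor ä_{x:4} = sum_{k=0}^{3} k_p_x * v^k = 3.641681
APV(future premiums) = 2487 * 3.641681 = 9056.8607
V = 2036.0982 - 9056.8607
= -7020.7625


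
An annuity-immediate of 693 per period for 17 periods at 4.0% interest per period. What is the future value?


FV = PMT * ((1+i)^n - 1) / i
= 693 * ((1.04)^17 - 1) / 0.04
= 693 * (1.9479 - 1) / 0.04
= 16422.3761


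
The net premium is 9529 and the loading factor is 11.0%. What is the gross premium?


Gross = net * (1 + loading)
= 9529 * (1 + 0.11)
= 9529 * 1.11
= 10577.19


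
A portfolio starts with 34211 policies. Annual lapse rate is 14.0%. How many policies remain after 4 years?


remaining = initial * (1 - lapse)^years
= 34211 * (1 - 0.14)^4
= 34211 * 0.547008
= 18713.6962


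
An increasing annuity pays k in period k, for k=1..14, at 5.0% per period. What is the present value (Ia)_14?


(Ia)_n = sum_{k=1}^{n} k * v^k, v = 1/(1+i)
v = 0.952381
Sum computed term by term:
(Ia)_14 = 66.4524


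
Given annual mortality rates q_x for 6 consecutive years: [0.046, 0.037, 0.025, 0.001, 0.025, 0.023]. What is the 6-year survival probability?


p_k = 1 - q_k for each year
Survival = product of (1 - q_k)
= 0.954 * 0.963 * 0.975 * 0.999 * 0.975 * 0.977
= 0.8524


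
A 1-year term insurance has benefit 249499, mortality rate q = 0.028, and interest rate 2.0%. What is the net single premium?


NSP = benefit * q * v
v = 1/(1+i) = 0.980392
NSP = 249499 * 0.028 * 0.980392
= 6848.9922


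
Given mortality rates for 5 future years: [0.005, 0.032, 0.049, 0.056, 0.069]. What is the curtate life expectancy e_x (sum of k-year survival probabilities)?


e_x = sum_{k=1}^{n} k_p_x
k_p_x values:
  1_p_x = 0.995
  2_p_x = 0.96316
  3_p_x = 0.915965
  4_p_x = 0.864671
  5_p_x = 0.805009
e_x = 4.5438


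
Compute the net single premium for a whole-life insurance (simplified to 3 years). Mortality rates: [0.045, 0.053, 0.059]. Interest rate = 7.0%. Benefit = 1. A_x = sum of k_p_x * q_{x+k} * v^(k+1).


v = 0.934579
Year 0: k_p_x=1.0, q=0.045, term=0.042056
Year 1: k_p_x=0.955, q=0.053, term=0.044209
Year 2: k_p_x=0.904385, q=0.059, term=0.043557
A_x = 0.1298


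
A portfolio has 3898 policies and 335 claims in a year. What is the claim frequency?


frequency = claims / policies
= 335 / 3898
= 0.0859


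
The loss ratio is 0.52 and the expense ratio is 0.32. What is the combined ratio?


Combined ratio = loss ratio + expense ratio
= 0.52 + 0.32
= 0.84


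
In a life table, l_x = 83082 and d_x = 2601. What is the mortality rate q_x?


q_x = d_x / l_x
= 2601 / 83082
= 0.0313


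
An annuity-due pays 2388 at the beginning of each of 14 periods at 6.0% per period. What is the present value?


PV_due = PMT * (1-(1+i)^(-n))/i * (1+i)
PV_immediate = 22196.4216
PV_due = 22196.4216 * 1.06
= 23528.2069


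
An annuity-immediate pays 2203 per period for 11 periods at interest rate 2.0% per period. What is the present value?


PV = PMT * (1 - (1+i)^(-n)) / i
= 2203 * (1 - (1+0.02)^(-11)) / 0.02
= 2203 * (1 - 0.804263) / 0.02
= 2203 * 9.786848
= 21560.4262


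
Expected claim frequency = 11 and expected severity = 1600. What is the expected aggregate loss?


E[S] = E[N] * E[X]
= 11 * 1600
= 17600


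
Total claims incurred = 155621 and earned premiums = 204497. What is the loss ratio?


Loss ratio = claims / premiums
= 155621 / 204497
= 0.761


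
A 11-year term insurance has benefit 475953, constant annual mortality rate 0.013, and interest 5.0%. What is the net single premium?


NSP = benefit * sum_{k=0}^{n-1} k_p_x * q * v^(k+1)
With constant q=0.013, v=0.952381
Sum = 0.101875
NSP = 475953 * 0.101875
= 48487.6991


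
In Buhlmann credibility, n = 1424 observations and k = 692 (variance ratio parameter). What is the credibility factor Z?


Z = n / (n + k)
= 1424 / (1424 + 692)
= 1424 / 2116
= 0.673


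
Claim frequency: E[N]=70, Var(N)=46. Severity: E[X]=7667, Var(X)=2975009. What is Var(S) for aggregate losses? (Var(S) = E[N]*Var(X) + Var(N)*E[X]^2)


Var(S) = E[N]*Var(X) + Var(N)*E[X]^2
= 70*2975009 + 46*7667^2
= 208250630 + 2704012894
= 2.9123e+09


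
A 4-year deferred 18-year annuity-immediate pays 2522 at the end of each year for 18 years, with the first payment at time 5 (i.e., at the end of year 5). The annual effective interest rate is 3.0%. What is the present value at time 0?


PV at time 4 of the 18-year annuity-immediate:
a_n = 2522 * (1-(1+0.03)^(-18))/0.03 = 34686.36
Discount back 4 years to time 0:
PV = 34686.36 * (1+0.03)^(-4)
= 34686.36 * 0.888487
= 30818.3816


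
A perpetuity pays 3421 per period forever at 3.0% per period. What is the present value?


PV = PMT / i
= 3421 / 0.03
= 114033.3333


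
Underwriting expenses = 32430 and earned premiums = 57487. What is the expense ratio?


Expense ratio = expenses / premiums
= 32430 / 57487
= 0.5641


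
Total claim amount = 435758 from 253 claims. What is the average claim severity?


severity = total / number
= 435758 / 253
= 1722.3636


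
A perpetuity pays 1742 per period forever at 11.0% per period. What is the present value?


PV = PMT / i
= 1742 / 0.11
= 15836.3636


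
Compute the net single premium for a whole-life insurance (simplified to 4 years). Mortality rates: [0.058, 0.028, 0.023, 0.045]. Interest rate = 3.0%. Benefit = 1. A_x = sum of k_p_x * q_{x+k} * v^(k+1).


v = 0.970874
Year 0: k_p_x=1.0, q=0.058, term=0.056311
Year 1: k_p_x=0.942, q=0.028, term=0.024862
Year 2: k_p_x=0.915624, q=0.023, term=0.019272
Year 3: k_p_x=0.894565, q=0.045, term=0.035766
A_x = 0.1362


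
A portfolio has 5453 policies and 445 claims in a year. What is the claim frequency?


frequency = claims / policies
= 445 / 5453
= 0.0816


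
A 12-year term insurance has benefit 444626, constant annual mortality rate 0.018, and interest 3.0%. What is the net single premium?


NSP = benefit * sum_{k=0}^{n-1} k_p_x * q * v^(k+1)
With constant q=0.018, v=0.970874
Sum = 0.163494
NSP = 444626 * 0.163494
= 72693.7411


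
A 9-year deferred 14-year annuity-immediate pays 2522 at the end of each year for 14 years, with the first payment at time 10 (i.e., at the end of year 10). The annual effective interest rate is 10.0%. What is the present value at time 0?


PV at time 9 of the 14-year annuity-immediate:
a_n = 2522 * (1-(1+0.1)^(-14))/0.1 = 18578.7858
Discount back 9 years to time 0:
PV = 18578.7858 * (1+0.1)^(-9)
= 18578.7858 * 0.424098
= 7879.2188


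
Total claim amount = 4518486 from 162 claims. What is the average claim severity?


severity = total / number
= 4518486 / 162
= 27891.8889


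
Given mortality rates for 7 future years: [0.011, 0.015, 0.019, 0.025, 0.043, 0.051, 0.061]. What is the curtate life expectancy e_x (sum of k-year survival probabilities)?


e_x = sum_{k=1}^{n} k_p_x
k_p_x values:
  1_p_x = 0.989
  2_p_x = 0.974165
  3_p_x = 0.955656
  4_p_x = 0.931764
  5_p_x = 0.891699
  6_p_x = 0.846222
  7_p_x = 0.794602
e_x = 6.3831


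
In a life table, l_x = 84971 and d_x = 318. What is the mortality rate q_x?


q_x = d_x / l_x
= 318 / 84971
= 0.0037


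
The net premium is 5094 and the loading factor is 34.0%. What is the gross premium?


Gross = net * (1 + loading)
= 5094 * (1 + 0.34)
= 5094 * 1.34
= 6825.96


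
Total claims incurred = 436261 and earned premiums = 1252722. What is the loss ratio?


Loss ratio = claims / premiums
= 436261 / 1252722
= 0.3483


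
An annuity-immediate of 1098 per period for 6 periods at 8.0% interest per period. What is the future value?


FV = PMT * ((1+i)^n - 1) / i
= 1098 * ((1.08)^6 - 1) / 0.08
= 1098 * (1.586874 - 1) / 0.08
= 8054.8501


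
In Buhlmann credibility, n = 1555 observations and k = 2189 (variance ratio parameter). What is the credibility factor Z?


Z = n / (n + k)
= 1555 / (1555 + 2189)
= 1555 / 3744
= 0.4153


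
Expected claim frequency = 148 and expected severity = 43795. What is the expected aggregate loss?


E[S] = E[N] * E[X]
= 148 * 43795
= 6.4817e+06


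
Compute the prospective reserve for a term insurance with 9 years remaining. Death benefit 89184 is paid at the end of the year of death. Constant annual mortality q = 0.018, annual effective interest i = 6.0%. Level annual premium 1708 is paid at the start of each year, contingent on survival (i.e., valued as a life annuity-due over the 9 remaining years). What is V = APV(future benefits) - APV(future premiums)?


v = 1/(1+i) = 0.943396
APV(future benefits) per unit = sum_{k=0}^{8} k_p_x * q * v^(k+1) = 0.114777
APV(future benefits) = 89184 * 0.114777 = 10236.2814
Life annuity-due factor ä_{x:9} = sum_{k=0}^{8} k_p_x * v^k = 6.759096
APV(future premiums) = 1708 * 6.759096 = 11544.5364
V = 10236.2814 - 11544.5364
= -1308.255


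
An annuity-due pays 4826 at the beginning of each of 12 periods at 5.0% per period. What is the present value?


PV_due = PMT * (1-(1+i)^(-n))/i * (1+i)
PV_immediate = 42774.0524
PV_due = 42774.0524 * 1.05
= 44912.755


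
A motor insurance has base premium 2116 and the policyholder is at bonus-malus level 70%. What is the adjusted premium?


adjusted = base * BM_level / 100
= 2116 * 70 / 100
= 2116 * 0.7
= 1481.2


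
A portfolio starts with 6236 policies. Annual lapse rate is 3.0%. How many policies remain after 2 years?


remaining = initial * (1 - lapse)^years
= 6236 * (1 - 0.03)^2
= 6236 * 0.9409
= 5867.4524


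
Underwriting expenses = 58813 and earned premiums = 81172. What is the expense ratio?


Expense ratio = expenses / premiums
= 58813 / 81172
= 0.7245


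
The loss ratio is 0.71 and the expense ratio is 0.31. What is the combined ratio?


Combined ratio = loss ratio + expense ratio
= 0.71 + 0.31
= 1.02


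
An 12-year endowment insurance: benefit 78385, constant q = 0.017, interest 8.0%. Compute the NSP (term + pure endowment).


Term component = 9296.7151
Pure endowment = 12_p_x * v^12 * benefit = 0.814033 * 0.397114 * 78385 = 25339.0373
NSP = 34635.7524


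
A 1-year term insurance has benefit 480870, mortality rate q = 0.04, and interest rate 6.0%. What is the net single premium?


NSP = benefit * q * v
v = 1/(1+i) = 0.943396
NSP = 480870 * 0.04 * 0.943396
= 18146.0377


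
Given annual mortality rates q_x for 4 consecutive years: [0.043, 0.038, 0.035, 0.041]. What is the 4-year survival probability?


p_k = 1 - q_k for each year
Survival = product of (1 - q_k)
= 0.957 * 0.962 * 0.965 * 0.959
= 0.852


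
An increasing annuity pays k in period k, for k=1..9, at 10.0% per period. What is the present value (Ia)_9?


(Ia)_n = sum_{k=1}^{n} k * v^k, v = 1/(1+i)
v = 0.909091
Sum computed term by term:
(Ia)_9 = 25.1805


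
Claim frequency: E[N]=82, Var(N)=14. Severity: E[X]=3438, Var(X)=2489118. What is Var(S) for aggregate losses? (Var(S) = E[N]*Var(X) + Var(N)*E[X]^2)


Var(S) = E[N]*Var(X) + Var(N)*E[X]^2
= 82*2489118 + 14*3438^2
= 204107676 + 165477816
= 3.6959e+08


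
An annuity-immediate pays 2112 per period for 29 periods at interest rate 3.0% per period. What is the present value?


PV = PMT * (1 - (1+i)^(-n)) / i
= 2112 * (1 - (1+0.03)^(-29)) / 0.03
= 2112 * (1 - 0.424346) / 0.03
= 2112 * 19.188455
= 40526.0161


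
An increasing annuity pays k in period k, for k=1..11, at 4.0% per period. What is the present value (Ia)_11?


(Ia)_n = sum_{k=1}^{n} k * v^k, v = 1/(1+i)
v = 0.961538
Sum computed term by term:
(Ia)_11 = 49.1376


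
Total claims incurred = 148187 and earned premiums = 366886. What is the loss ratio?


Loss ratio = claims / premiums
= 148187 / 366886
= 0.4039


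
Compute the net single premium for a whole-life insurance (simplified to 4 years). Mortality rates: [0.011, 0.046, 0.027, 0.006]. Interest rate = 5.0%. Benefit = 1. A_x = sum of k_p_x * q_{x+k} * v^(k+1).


v = 0.952381
Year 0: k_p_x=1.0, q=0.011, term=0.010476
Year 1: k_p_x=0.989, q=0.046, term=0.041264
Year 2: k_p_x=0.943506, q=0.027, term=0.022006
Year 3: k_p_x=0.918031, q=0.006, term=0.004532
A_x = 0.0783


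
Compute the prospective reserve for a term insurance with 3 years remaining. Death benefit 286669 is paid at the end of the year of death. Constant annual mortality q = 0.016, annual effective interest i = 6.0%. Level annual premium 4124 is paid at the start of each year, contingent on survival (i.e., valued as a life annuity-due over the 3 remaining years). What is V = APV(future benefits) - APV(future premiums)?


v = 1/(1+i) = 0.943396
APV(future benefits) per unit = sum_{k=0}^{2} k_p_x * q * v^(k+1) = 0.042114
APV(future benefits) = 286669 * 0.042114 = 12072.7514
Life annuity-due factor ä_{x:3} = sum_{k=0}^{2} k_p_x * v^k = 2.790046
APV(future premiums) = 4124 * 2.790046 = 11506.1509
V = 12072.7514 - 11506.1509
= 566.6005


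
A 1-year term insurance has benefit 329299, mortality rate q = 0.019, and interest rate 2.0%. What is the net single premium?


NSP = benefit * q * v
v = 1/(1+i) = 0.980392
NSP = 329299 * 0.019 * 0.980392
= 6134.001


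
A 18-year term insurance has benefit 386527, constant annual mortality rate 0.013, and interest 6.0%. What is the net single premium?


NSP = benefit * sum_{k=0}^{n-1} k_p_x * q * v^(k+1)
With constant q=0.013, v=0.943396
Sum = 0.128785
NSP = 386527 * 0.128785
= 49778.8145


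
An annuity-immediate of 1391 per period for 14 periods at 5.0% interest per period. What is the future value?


FV = PMT * ((1+i)^n - 1) / i
= 1391 * ((1.05)^14 - 1) / 0.05
= 1391 * (1.979932 - 1) / 0.05
= 27261.6971


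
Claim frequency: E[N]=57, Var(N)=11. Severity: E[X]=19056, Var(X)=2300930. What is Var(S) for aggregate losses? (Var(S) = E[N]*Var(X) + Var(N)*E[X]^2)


Var(S) = E[N]*Var(X) + Var(N)*E[X]^2
= 57*2300930 + 11*19056^2
= 131153010 + 3994442496
= 4.1256e+09


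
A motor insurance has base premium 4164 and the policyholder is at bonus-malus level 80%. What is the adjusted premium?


adjusted = base * BM_level / 100
= 4164 * 80 / 100
= 4164 * 0.8
= 3331.2


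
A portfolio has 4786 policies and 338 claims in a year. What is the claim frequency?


frequency = claims / policies
= 338 / 4786
= 0.0706


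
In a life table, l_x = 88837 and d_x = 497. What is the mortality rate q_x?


q_x = d_x / l_x
= 497 / 88837
= 0.0056


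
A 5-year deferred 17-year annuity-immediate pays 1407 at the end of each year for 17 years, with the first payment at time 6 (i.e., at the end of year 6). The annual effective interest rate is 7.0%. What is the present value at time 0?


PV at time 5 of the 17-year annuity-immediate:
a_n = 1407 * (1-(1+0.07)^(-17))/0.07 = 13736.8548
Discount back 5 years to time 0:
PV = 13736.8548 * (1+0.07)^(-5)
= 13736.8548 * 0.712986
= 9794.1876


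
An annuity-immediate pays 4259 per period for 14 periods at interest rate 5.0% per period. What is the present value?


PV = PMT * (1 - (1+i)^(-n)) / i
= 4259 * (1 - (1+0.05)^(-14)) / 0.05
= 4259 * (1 - 0.505068) / 0.05
= 4259 * 9.898641
= 42158.3118


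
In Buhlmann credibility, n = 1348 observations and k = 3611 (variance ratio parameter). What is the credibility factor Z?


Z = n / (n + k)
= 1348 / (1348 + 3611)
= 1348 / 4959
= 0.2718


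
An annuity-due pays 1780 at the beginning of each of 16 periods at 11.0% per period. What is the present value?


PV_due = PMT * (1-(1+i)^(-n))/i * (1+i)
PV_immediate = 13134.908
PV_due = 13134.908 * 1.11
= 14579.7478


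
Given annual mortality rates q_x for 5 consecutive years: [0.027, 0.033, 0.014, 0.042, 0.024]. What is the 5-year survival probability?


p_k = 1 - q_k for each year
Survival = product of (1 - q_k)
= 0.973 * 0.967 * 0.986 * 0.958 * 0.976
= 0.8674


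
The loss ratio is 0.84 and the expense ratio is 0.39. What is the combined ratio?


Combined ratio = loss ratio + expense ratio
= 0.84 + 0.39
= 1.23


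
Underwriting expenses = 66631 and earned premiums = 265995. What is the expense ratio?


Expense ratio = expenses / premiums
= 66631 / 265995
= 0.2505


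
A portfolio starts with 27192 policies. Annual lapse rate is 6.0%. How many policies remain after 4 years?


remaining = initial * (1 - lapse)^years
= 27192 * (1 - 0.06)^4
= 27192 * 0.780749
= 21230.1257


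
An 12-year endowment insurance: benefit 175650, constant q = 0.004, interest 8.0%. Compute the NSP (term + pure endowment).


Term component = 5198.687
Pure endowment = 12_p_x * v^12 * benefit = 0.953042 * 0.397114 * 175650 = 66477.572
NSP = 71676.2591


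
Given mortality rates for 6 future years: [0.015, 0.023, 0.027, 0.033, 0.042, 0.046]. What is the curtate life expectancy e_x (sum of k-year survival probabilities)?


e_x = sum_{k=1}^{n} k_p_x
k_p_x values:
  1_p_x = 0.985
  2_p_x = 0.962345
  3_p_x = 0.936362
  4_p_x = 0.905462
  5_p_x = 0.867432
  6_p_x = 0.82753
e_x = 5.4841
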